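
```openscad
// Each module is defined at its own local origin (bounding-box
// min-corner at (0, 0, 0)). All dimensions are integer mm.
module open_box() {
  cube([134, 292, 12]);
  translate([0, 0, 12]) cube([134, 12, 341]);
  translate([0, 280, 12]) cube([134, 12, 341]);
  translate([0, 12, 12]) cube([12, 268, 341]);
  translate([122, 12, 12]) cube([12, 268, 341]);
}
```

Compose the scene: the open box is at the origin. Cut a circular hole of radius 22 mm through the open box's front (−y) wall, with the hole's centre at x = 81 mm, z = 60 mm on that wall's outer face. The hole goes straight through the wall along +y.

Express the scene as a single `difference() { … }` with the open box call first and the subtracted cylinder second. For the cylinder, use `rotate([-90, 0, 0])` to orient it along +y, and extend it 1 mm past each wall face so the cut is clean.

difference() {
  open_box();
  translate([81, -1, 60]) rotate([-90, 0, 0]) cylinder(h = 14, r = 22);
}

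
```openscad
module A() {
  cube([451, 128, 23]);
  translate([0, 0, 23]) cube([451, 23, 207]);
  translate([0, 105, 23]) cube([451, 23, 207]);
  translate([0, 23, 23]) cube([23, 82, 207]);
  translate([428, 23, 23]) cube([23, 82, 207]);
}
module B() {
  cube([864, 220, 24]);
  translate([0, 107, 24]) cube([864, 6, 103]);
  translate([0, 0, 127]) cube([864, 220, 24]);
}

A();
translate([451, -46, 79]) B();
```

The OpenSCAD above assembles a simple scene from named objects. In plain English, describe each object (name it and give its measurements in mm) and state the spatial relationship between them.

A is an open-topped rectangular box: outside dimensions 451×128×230 mm, with a uniform wall and base thickness of 23 mm. The base is a full 451×128 slab on the floor; four walls sit on top of the base. The front and back walls (the −y and +y sides) span the full width; the two side walls fit between them.

B is an I-beam lying along x, 864 mm long. Overall section height 151 mm. Two flanges 220 mm wide (y) and 24 mm thick, one on the floor and one at the top; a web 6 mm thick runs between them, centred on the flange width.

The I-beam is beside the open box with their tops flush at z = 230.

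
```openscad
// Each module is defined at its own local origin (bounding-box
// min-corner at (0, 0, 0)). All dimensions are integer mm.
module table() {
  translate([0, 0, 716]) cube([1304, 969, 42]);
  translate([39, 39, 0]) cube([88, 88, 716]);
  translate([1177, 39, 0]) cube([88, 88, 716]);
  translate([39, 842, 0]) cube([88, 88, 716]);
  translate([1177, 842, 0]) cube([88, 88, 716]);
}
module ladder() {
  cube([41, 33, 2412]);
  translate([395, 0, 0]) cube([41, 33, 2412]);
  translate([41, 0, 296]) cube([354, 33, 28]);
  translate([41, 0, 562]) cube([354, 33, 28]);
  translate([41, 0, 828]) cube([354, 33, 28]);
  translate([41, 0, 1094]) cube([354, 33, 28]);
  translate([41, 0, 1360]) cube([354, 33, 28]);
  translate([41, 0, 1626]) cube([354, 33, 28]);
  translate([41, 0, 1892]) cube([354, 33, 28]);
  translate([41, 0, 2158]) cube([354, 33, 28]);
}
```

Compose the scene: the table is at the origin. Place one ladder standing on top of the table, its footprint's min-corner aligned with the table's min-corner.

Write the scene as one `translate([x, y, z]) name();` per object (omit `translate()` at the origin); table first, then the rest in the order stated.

table();
translate([0, 0, 758]) ladder();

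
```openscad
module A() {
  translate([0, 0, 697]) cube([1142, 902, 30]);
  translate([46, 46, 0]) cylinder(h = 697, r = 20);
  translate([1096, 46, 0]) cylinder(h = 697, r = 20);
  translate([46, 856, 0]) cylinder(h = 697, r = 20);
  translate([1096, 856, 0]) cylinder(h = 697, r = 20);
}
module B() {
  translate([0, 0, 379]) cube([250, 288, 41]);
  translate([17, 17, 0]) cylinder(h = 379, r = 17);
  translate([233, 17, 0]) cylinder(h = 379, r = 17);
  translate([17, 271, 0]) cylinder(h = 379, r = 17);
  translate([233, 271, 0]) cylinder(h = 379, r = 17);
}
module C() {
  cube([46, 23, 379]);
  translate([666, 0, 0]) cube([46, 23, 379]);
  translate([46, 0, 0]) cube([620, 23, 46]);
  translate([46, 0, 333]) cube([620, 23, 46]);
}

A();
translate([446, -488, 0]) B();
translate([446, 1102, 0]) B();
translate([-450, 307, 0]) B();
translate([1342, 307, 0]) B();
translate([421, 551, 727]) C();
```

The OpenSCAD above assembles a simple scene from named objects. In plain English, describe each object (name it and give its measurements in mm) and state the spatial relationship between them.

A is a table: top 1142 mm (x) × 902 mm (y), 30 mm thick, upper face at z = 727 mm, on four round legs of 40 mm diameter, each leg's bounding box inset 26 mm from the nearest pair of top edges, running from z = 0 to the bottom of the top.

B is a simple wooden stool: a rectangular seat 250 mm (x) by 288 mm (y), 41 mm thick, top face at z = 420 mm, on four round legs, each 34 mm in diameter. The legs rest on z = 0, each leg's axis is inset half a diameter from the nearest pair of seat edges (so the leg's bounding box is flush with the corner).

C is a picture frame with a 620×287 mm rectangular opening (x by z) and a uniform 46 mm border on every side. Frame depth is 23 mm along y. It is built from two vertical stiles running the full outside height and two horizontal rails spanning the gap between the stiles.

Four stools sit around the table at the −y, +y, −x, +x sides. The picture frame is on top of the table.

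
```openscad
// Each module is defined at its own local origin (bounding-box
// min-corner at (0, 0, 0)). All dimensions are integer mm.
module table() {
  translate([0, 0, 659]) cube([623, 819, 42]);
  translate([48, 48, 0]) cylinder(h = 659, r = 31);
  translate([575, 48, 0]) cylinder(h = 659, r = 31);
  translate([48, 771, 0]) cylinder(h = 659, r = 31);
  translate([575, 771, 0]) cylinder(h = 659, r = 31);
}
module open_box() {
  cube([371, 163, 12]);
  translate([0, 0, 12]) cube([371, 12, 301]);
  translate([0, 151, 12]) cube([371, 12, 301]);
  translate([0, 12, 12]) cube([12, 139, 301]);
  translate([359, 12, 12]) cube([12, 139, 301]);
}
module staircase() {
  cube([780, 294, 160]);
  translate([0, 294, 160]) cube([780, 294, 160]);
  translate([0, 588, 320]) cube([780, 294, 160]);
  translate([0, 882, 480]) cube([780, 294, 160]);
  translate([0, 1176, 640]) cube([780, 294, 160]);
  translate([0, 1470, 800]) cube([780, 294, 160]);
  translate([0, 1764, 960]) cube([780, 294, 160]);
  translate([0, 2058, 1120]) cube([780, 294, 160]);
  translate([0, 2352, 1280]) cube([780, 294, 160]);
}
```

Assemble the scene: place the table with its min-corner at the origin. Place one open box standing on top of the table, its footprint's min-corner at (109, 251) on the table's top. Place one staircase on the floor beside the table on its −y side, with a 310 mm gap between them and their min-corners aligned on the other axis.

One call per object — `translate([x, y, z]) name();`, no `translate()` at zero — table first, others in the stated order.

table();
translate([109, 251, 701]) open_box();
translate([0, -2956, 0]) staircase();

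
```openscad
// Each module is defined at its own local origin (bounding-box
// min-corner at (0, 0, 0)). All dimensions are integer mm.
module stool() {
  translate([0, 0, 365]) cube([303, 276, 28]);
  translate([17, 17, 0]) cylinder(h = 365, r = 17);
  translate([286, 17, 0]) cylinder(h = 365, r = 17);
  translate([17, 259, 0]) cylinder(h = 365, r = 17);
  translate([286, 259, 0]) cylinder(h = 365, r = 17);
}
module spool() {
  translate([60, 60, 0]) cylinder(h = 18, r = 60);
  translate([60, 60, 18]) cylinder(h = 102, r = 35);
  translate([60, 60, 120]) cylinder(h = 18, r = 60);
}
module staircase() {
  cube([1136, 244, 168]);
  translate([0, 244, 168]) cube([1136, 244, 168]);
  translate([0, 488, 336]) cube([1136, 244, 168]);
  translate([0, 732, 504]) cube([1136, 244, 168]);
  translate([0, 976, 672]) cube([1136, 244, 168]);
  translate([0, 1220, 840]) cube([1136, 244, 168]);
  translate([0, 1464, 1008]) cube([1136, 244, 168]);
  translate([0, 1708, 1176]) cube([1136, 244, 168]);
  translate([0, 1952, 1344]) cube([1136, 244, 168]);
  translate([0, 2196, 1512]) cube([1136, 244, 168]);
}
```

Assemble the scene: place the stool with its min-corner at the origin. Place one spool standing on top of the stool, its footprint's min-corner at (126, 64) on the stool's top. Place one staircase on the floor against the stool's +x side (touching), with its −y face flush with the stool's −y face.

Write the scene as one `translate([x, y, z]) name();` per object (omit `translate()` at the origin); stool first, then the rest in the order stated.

stool();
translate([126, 64, 393]) spool();
translate([303, 0, 0]) staircase();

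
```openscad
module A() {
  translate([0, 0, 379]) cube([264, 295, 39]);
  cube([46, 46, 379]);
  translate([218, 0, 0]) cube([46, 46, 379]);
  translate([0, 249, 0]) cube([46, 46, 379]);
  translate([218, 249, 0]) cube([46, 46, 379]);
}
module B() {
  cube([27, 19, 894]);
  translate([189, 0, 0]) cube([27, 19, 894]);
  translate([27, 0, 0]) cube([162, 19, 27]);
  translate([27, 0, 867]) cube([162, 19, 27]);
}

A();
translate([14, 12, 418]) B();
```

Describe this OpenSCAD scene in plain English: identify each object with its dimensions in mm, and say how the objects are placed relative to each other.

A is a four-legged stool. The seat is a 264×295×39 mm slab whose top surface is at z = 418 mm; four square legs, each 46×46 mm in cross-section, run from the floor (z = 0) to the underside of the seat, each flush with a corner of the seat.

B is a picture frame with a 162×840 mm rectangular opening (x by z) and a uniform 27 mm border on every side. Frame depth is 19 mm along y. It is built from two vertical stiles running the full outside height and two horizontal rails spanning the gap between the stiles.

The picture frame is on top of the stool.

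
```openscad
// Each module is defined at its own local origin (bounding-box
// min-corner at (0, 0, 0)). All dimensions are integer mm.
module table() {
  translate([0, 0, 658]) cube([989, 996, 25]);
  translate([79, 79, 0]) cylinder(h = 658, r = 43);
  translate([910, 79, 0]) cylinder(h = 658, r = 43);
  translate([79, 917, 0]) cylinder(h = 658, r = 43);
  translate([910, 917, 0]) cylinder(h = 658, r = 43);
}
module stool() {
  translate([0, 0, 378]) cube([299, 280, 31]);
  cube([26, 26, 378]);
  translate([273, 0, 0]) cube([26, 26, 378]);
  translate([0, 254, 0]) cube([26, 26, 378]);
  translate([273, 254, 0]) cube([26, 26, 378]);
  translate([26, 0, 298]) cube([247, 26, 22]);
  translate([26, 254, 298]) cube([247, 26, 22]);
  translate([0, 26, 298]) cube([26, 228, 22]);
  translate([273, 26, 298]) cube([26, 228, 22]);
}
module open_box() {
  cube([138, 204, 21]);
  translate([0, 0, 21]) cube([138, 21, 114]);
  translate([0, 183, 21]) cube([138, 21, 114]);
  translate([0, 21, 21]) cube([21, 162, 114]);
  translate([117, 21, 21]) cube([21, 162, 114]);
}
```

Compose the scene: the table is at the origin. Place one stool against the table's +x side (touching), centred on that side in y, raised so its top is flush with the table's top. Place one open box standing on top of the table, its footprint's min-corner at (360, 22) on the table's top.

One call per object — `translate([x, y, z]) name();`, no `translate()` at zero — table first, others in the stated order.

table();
translate([989, 358, 274]) stool();
translate([360, 22, 683]) open_box();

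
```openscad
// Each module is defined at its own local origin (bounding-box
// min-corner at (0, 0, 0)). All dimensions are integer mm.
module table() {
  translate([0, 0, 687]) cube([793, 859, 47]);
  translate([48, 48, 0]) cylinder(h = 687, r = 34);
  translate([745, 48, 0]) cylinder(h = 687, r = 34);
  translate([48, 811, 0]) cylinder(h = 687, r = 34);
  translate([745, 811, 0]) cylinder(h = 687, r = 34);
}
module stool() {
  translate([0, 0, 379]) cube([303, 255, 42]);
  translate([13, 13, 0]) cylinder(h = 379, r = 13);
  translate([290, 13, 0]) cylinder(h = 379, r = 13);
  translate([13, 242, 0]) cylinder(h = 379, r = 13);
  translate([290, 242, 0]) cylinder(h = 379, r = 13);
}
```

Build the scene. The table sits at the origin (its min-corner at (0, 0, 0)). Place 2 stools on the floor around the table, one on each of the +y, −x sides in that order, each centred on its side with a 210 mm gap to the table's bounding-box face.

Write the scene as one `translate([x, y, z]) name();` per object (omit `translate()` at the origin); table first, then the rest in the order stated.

table();
translate([245, 1069, 0]) stool();
translate([-513, 302, 0]) stool();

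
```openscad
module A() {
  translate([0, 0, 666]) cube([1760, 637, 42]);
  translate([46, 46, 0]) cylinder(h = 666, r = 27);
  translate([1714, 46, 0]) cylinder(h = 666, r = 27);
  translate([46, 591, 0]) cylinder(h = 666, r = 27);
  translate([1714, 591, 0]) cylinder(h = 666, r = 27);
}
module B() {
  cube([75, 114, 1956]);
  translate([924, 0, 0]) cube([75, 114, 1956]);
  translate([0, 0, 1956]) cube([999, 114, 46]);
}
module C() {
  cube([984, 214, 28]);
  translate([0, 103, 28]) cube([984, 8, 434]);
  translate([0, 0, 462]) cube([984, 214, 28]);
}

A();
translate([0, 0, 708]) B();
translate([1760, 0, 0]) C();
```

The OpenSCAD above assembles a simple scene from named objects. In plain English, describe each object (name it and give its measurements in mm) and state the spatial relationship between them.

A is a rectangular dining table. The top is 1760×637×42 mm with its upper surface at z = 708 mm. It stands on four round legs of 54 mm diameter, each leg's bounding box inset 19 mm from the nearest pair of top edges, running from the floor to the underside of the top.

B is a rectangular door frame: two vertical jambs of 75×114 mm section, 1956 mm tall, with a clear opening 849 mm wide between their inner faces. A header 46 mm tall and 114 mm deep lies on top of the jambs and spans the full outside width.

C is an I-beam lying along x, 984 mm long. Overall section height 490 mm. Two flanges 214 mm wide (y) and 28 mm thick, one on the floor and one at the top; a web 8 mm thick runs between them, centred on the flange width.

The door frame is on top of the table. The I-beam is against the table's +x side, with their −y faces flush.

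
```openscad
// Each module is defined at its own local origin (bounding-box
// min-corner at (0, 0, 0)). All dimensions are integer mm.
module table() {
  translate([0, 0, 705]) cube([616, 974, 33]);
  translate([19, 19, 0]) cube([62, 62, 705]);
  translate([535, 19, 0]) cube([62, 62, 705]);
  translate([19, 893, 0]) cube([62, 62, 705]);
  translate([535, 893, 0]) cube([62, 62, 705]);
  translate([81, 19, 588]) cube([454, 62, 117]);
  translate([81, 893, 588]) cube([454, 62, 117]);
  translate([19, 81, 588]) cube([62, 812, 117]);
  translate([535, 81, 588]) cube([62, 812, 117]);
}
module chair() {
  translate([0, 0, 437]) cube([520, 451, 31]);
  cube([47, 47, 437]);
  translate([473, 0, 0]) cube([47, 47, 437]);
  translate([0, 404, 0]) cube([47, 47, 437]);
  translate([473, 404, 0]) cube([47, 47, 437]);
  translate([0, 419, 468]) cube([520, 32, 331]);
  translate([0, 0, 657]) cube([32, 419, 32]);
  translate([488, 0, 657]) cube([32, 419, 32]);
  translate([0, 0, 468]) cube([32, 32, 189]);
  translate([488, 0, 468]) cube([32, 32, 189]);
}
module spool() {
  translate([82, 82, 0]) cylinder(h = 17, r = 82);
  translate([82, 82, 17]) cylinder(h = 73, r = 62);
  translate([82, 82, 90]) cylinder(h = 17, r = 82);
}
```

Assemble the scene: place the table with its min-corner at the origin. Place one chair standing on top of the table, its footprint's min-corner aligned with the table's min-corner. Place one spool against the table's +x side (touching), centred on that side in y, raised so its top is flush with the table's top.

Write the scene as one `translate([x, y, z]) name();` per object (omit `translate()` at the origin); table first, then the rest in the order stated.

table();
translate([0, 0, 738]) chair();
translate([616, 405, 631]) spool();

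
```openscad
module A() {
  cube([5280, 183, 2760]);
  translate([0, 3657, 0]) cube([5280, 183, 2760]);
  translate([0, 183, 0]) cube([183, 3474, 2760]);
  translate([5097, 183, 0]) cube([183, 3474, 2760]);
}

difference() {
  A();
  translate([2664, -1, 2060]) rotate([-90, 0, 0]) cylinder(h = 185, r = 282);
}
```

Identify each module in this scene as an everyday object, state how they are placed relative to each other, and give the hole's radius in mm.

The subtracted cylinder has r = 282 mm.

A is a house frame. The house frame has a circular hole through its front wall. The hole's radius is 282 mm.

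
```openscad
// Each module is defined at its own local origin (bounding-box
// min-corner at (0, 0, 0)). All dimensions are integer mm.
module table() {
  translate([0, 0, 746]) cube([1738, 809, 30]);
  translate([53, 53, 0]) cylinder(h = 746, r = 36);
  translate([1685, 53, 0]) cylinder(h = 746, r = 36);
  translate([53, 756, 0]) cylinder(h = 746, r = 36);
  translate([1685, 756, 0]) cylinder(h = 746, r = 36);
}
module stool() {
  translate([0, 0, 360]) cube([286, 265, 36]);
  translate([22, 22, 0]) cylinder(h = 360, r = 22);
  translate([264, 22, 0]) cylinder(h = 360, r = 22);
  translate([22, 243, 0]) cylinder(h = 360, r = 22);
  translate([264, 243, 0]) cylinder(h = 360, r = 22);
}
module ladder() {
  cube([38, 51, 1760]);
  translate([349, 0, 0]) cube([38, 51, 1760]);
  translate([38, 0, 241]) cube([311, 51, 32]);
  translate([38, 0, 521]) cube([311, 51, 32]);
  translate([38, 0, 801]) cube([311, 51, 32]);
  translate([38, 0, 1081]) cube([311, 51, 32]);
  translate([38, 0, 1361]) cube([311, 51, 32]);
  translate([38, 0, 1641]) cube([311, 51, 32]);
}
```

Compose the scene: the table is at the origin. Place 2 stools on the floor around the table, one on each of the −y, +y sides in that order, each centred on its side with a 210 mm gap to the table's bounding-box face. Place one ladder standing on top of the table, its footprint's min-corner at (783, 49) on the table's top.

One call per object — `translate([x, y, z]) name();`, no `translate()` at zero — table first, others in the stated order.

table();
translate([726, -475, 0]) stool();
translate([726, 1019, 0]) stool();
translate([783, 49, 776]) ladder();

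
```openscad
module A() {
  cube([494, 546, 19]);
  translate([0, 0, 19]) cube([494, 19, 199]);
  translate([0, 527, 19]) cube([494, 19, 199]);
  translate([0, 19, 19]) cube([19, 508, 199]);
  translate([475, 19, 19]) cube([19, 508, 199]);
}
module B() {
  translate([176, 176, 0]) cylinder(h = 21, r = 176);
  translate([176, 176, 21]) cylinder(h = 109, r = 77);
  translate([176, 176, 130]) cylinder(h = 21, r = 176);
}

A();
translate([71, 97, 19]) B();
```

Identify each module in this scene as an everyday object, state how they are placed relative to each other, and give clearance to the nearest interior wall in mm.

A is an open box. B is a spool. The spool sits inside the open box, centred. The clearance to the nearest interior wall is 52 mm.

Clearances: x = 52, y = 78; minimum 52 mm.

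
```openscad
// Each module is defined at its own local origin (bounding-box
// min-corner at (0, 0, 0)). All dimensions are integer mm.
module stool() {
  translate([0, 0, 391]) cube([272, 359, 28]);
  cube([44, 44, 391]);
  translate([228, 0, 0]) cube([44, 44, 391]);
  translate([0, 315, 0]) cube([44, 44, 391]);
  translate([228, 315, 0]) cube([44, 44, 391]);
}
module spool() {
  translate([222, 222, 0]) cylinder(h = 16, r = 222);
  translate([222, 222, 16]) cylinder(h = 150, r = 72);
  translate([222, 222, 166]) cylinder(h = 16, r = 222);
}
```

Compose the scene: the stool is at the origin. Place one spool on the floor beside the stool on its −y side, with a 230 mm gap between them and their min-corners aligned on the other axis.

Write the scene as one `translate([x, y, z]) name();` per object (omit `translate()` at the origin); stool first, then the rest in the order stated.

stool();
translate([0, -674, 0]) spool();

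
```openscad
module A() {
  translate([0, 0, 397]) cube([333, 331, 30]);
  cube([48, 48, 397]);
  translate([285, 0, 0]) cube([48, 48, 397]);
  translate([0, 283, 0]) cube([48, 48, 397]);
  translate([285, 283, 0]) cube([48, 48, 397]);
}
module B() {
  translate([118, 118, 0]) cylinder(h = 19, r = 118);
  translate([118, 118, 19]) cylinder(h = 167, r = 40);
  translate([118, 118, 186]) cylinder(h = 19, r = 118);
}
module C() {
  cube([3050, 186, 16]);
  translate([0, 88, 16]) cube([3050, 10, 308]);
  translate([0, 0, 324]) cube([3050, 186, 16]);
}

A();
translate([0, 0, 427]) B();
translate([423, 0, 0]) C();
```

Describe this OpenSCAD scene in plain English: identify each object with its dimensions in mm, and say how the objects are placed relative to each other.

A is a four-legged stool. The seat is a 333×331×30 mm slab whose top surface is at z = 427 mm; four square legs, each 48×48 mm in cross-section, run from the floor (z = 0) to the underside of the seat, each flush with a corner of the seat.

B is a spool: two coaxial disc flanges of radius 118 mm and thickness 19 mm, joined by a core cylinder of radius 40 mm and height 167 mm. The lower flange rests on z = 0 and the three cylinders share a vertical axis.

C is an I-beam lying along x, 3050 mm long. Overall section height 340 mm. Two flanges 186 mm wide (y) and 16 mm thick, one on the floor and one at the top; a web 10 mm thick runs between them, centred on the flange width.

The spool is on top of the stool. The I-beam is on the floor beside the stool on its +x side.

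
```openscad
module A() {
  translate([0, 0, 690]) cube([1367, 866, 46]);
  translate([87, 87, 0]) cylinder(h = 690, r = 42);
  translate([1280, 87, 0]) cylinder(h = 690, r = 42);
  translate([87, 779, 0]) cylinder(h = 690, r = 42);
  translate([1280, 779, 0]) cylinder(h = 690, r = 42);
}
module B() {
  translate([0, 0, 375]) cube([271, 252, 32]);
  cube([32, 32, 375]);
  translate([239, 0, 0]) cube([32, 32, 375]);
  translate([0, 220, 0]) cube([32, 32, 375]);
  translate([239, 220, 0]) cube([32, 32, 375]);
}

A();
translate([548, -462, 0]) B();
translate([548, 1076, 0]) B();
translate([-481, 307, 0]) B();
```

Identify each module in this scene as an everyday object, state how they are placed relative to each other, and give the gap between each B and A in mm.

A is a table. B is a stool. Three stools sit around the table at the −y, +y, −x sides. The gap between each stool and the table is 210 mm.

Each stool's nearest face is 210 mm from the table's bounding box.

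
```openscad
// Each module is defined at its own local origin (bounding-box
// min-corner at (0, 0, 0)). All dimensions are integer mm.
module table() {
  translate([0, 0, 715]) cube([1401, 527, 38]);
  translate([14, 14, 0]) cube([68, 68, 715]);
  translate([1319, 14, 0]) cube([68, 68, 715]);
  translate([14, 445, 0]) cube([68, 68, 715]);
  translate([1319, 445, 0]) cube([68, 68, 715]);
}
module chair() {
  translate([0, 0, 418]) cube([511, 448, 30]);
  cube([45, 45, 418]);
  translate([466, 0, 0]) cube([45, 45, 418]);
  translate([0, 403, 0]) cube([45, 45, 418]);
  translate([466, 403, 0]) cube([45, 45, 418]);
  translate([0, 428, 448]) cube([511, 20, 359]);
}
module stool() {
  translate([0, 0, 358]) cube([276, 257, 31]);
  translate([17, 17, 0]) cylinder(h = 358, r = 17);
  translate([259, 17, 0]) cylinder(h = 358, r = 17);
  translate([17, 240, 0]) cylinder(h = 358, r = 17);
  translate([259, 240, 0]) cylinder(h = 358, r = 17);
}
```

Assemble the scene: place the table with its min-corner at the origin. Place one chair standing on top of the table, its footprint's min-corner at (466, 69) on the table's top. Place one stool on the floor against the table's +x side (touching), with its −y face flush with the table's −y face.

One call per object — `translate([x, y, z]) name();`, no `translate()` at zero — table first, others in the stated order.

table();
translate([466, 69, 753]) chair();
translate([1401, 0, 0]) stool();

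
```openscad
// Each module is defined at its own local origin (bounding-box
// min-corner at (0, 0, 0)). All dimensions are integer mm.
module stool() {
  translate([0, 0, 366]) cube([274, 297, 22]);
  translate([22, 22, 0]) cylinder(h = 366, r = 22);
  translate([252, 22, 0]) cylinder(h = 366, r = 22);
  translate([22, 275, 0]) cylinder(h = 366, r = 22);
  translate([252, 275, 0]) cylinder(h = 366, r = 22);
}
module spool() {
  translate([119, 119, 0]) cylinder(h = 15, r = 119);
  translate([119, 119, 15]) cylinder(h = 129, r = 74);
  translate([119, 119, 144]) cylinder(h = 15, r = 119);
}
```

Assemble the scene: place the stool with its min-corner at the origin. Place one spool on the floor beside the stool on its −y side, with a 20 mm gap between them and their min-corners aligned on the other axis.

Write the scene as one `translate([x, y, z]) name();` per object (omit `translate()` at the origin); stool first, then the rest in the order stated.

stool();
translate([0, -258, 0]) spool();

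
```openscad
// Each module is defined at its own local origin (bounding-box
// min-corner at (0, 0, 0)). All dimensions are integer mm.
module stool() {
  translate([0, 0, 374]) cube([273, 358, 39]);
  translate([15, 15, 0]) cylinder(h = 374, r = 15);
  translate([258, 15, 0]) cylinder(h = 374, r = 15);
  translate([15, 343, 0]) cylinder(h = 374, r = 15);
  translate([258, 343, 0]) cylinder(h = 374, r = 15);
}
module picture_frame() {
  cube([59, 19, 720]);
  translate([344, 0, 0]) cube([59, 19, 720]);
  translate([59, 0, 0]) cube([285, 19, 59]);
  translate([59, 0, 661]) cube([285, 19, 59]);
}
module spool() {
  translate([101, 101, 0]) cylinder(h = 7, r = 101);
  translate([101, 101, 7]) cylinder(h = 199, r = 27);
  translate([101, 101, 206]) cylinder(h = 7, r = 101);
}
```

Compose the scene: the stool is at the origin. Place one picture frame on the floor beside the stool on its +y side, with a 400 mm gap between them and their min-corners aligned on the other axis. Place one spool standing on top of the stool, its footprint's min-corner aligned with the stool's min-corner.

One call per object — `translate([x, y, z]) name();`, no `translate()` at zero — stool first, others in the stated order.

stool();
translate([0, 758, 0]) picture_frame();
translate([0, 0, 413]) spool();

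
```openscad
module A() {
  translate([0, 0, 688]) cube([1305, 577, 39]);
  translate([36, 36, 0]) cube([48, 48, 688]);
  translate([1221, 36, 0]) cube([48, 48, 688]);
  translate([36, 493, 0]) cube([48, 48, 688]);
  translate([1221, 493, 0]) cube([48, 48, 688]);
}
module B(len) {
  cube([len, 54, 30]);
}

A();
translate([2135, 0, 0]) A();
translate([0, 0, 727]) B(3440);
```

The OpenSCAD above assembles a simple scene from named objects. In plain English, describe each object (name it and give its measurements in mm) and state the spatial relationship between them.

A is a rectangular dining table. The top is 1305×577×39 mm with its upper surface at z = 727 mm. It stands on four 48×48 mm square legs, each inset 36 mm from the nearest pair of top edges, running from the floor to the underside of the top.

B is a rectangular beam 3440 mm long (x), 54 mm deep (y), 30 mm thick (z).

The beam spans the tops of two tables placed 830 mm apart, resting at z = 727 mm.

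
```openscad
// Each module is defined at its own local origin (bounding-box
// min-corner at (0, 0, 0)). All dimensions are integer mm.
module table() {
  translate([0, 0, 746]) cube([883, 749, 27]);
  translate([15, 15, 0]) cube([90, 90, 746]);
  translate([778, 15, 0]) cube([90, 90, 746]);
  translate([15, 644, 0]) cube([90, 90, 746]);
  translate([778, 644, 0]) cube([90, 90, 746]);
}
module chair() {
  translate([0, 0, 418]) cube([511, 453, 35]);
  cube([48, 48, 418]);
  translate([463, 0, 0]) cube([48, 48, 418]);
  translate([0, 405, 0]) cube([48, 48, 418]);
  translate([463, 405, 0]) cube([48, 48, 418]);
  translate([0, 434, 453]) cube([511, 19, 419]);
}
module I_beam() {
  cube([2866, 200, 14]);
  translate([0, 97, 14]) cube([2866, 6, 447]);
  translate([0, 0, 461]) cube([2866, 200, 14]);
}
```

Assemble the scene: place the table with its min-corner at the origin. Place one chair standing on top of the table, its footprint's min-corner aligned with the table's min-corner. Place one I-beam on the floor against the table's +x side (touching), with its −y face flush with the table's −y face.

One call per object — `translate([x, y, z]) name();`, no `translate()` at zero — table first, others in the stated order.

table();
translate([0, 0, 773]) chair();
translate([883, 0, 0]) I_beam();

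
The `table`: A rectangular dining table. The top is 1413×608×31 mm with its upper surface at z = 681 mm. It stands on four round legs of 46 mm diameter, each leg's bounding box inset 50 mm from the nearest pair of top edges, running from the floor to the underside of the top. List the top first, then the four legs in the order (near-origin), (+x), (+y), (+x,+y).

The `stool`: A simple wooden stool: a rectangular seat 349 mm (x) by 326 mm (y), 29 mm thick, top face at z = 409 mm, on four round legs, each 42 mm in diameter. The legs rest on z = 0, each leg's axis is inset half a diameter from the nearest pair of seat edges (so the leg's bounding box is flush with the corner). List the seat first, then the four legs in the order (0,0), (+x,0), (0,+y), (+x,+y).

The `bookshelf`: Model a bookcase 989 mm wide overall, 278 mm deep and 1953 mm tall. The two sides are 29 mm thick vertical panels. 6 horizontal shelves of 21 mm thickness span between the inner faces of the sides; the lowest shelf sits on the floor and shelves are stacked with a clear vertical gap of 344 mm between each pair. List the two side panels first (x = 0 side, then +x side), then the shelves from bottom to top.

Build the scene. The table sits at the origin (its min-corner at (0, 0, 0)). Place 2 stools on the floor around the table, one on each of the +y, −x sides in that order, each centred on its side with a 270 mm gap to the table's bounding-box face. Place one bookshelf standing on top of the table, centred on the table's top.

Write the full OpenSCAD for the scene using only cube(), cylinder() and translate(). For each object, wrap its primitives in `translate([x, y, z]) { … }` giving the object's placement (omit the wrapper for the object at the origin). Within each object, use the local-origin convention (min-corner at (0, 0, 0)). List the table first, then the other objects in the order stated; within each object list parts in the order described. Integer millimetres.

translate([0, 0, 650]) cube([1413, 608, 31]);
translate([73, 73, 0]) cylinder(h = 650, r = 23);
translate([1340, 73, 0]) cylinder(h = 650, r = 23);
translate([73, 535, 0]) cylinder(h = 650, r = 23);
translate([1340, 535, 0]) cylinder(h = 650, r = 23);
translate([532, 878, 0]) {
  translate([0, 0, 380]) cube([349, 326, 29]);
  translate([21, 21, 0]) cylinder(h = 380, r = 21);
  translate([328, 21, 0]) cylinder(h = 380, r = 21);
  translate([21, 305, 0]) cylinder(h = 380, r = 21);
  translate([328, 305, 0]) cylinder(h = 380, r = 21);
}
translate([-619, 141, 0]) {
  translate([0, 0, 380]) cube([349, 326, 29]);
  translate([21, 21, 0]) cylinder(h = 380, r = 21);
  translate([328, 21, 0]) cylinder(h = 380, r = 21);
  translate([21, 305, 0]) cylinder(h = 380, r = 21);
  translate([328, 305, 0]) cylinder(h = 380, r = 21);
}
translate([212, 165, 681]) {
  cube([29, 278, 1953]);
  translate([960, 0, 0]) cube([29, 278, 1953]);
  translate([29, 0, 0]) cube([931, 278, 21]);
  translate([29, 0, 365]) cube([931, 278, 21]);
  translate([29, 0, 730]) cube([931, 278, 21]);
  translate([29, 0, 1095]) cube([931, 278, 21]);
  translate([29, 0, 1460]) cube([931, 278, 21]);
  translate([29, 0, 1825]) cube([931, 278, 21]);
}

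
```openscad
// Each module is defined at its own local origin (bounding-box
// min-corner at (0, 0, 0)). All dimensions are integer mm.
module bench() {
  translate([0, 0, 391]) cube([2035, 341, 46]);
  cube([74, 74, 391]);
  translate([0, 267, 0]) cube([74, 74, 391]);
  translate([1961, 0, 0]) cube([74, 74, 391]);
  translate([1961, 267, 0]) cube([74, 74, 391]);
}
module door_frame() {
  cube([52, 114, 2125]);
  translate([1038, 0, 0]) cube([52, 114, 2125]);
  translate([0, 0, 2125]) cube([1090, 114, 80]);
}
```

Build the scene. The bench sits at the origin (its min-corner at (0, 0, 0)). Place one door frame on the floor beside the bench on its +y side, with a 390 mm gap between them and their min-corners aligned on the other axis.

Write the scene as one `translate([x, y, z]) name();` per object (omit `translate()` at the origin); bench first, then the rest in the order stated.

bench();
translate([0, 731, 0]) door_frame();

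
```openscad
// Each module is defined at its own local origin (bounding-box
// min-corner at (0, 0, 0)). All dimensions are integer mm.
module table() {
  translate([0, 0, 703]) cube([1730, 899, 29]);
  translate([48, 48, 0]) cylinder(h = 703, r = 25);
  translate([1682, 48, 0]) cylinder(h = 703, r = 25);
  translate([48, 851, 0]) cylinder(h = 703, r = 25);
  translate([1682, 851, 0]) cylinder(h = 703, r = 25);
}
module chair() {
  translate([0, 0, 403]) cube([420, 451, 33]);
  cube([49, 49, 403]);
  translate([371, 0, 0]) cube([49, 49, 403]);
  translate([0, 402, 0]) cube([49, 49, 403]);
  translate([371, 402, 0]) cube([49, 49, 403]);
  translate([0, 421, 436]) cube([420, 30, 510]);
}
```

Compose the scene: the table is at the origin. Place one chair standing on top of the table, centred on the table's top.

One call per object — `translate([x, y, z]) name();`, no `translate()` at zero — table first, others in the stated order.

table();
translate([655, 224, 732]) chair();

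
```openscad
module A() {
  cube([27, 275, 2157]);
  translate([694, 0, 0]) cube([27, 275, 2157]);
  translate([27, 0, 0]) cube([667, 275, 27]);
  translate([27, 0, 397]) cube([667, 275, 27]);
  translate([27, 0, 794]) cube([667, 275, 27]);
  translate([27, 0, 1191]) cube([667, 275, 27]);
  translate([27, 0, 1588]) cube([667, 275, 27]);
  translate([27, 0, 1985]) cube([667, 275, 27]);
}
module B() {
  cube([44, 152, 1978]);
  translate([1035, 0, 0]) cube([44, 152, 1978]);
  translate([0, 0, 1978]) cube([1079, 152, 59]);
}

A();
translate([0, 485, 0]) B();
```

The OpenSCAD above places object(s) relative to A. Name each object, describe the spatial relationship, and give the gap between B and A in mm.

A is a bookshelf. B is a door frame. The door frame is on the floor beside the bookshelf on its +y side. The gap between the door frame and the bookshelf is 210 mm.

The door frame's nearest face is 210 mm from the bookshelf's +y face.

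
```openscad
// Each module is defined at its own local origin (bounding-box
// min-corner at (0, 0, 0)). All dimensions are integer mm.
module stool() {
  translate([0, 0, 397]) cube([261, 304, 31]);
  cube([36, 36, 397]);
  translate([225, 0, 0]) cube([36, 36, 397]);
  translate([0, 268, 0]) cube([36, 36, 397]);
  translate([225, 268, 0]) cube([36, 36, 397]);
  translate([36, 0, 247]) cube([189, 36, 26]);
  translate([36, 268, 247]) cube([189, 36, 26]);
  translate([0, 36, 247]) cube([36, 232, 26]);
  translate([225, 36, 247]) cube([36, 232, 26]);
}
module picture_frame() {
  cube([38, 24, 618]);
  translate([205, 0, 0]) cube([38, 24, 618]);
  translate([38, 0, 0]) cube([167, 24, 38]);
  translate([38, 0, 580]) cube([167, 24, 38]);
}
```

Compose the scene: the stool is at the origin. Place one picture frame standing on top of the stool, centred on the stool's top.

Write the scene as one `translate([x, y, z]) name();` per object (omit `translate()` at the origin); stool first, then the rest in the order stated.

stool();
translate([9, 140, 428]) picture_frame();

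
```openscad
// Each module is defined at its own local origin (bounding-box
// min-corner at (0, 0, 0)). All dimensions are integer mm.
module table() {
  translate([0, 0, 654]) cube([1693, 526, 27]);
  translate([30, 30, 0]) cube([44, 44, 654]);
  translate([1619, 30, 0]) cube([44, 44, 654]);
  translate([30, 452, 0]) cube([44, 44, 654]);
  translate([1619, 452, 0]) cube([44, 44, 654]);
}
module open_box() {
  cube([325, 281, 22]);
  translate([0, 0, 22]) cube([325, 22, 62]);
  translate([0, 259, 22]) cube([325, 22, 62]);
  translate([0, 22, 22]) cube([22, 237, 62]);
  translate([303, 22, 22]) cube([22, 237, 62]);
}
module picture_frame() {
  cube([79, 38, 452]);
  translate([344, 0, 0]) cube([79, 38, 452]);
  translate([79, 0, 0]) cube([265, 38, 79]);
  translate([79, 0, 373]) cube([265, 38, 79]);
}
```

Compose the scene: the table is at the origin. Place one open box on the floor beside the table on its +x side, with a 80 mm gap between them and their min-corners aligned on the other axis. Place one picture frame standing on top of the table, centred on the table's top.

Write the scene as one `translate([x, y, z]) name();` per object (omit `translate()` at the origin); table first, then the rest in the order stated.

table();
translate([1773, 0, 0]) open_box();
translate([635, 244, 681]) picture_frame();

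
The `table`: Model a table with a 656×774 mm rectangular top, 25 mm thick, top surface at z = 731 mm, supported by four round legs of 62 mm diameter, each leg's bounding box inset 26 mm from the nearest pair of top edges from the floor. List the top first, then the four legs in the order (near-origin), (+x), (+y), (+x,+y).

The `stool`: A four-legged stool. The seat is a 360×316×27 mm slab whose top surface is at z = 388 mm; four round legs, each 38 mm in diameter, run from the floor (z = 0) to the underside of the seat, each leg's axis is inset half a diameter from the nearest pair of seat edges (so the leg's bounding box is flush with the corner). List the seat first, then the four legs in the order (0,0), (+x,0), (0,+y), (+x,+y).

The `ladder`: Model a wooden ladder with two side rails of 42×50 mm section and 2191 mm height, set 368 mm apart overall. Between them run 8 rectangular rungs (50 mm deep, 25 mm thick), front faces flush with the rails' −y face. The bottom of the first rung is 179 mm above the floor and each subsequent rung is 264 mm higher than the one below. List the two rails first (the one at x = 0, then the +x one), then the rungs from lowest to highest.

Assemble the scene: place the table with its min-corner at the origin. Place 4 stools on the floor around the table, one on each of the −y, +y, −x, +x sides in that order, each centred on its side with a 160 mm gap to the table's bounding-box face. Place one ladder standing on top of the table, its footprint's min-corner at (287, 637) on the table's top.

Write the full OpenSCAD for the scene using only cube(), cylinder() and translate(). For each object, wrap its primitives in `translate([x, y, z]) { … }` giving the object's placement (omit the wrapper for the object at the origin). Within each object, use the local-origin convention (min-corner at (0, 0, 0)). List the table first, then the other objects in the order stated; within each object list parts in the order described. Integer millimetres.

translate([0, 0, 706]) cube([656, 774, 25]);
translate([57, 57, 0]) cylinder(h = 706, r = 31);
translate([599, 57, 0]) cylinder(h = 706, r = 31);
translate([57, 717, 0]) cylinder(h = 706, r = 31);
translate([599, 717, 0]) cylinder(h = 706, r = 31);
translate([148, -476, 0]) {
  translate([0, 0, 361]) cube([360, 316, 27]);
  translate([19, 19, 0]) cylinder(h = 361, r = 19);
  translate([341, 19, 0]) cylinder(h = 361, r = 19);
  translate([19, 297, 0]) cylinder(h = 361, r = 19);
  translate([341, 297, 0]) cylinder(h = 361, r = 19);
}
translate([148, 934, 0]) {
  translate([0, 0, 361]) cube([360, 316, 27]);
  translate([19, 19, 0]) cylinder(h = 361, r = 19);
  translate([341, 19, 0]) cylinder(h = 361, r = 19);
  translate([19, 297, 0]) cylinder(h = 361, r = 19);
  translate([341, 297, 0]) cylinder(h = 361, r = 19);
}
translate([-520, 229, 0]) {
  translate([0, 0, 361]) cube([360, 316, 27]);
  translate([19, 19, 0]) cylinder(h = 361, r = 19);
  translate([341, 19, 0]) cylinder(h = 361, r = 19);
  translate([19, 297, 0]) cylinder(h = 361, r = 19);
  translate([341, 297, 0]) cylinder(h = 361, r = 19);
}
translate([816, 229, 0]) {
  translate([0, 0, 361]) cube([360, 316, 27]);
  translate([19, 19, 0]) cylinder(h = 361, r = 19);
  translate([341, 19, 0]) cylinder(h = 361, r = 19);
  translate([19, 297, 0]) cylinder(h = 361, r = 19);
  translate([341, 297, 0]) cylinder(h = 361, r = 19);
}
translate([287, 637, 731]) {
  cube([42, 50, 2191]);
  translate([326, 0, 0]) cube([42, 50, 2191]);
  translate([42, 0, 179]) cube([284, 50, 25]);
  translate([42, 0, 443]) cube([284, 50, 25]);
  translate([42, 0, 707]) cube([284, 50, 25]);
  translate([42, 0, 971]) cube([284, 50, 25]);
  translate([42, 0, 1235]) cube([284, 50, 25]);
  translate([42, 0, 1499]) cube([284, 50, 25]);
  translate([42, 0, 1763]) cube([284, 50, 25]);
  translate([42, 0, 2027]) cube([284, 50, 25]);
}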